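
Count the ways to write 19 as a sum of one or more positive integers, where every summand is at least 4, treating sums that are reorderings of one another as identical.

Listing the qualifying partitions of 19:
19
15, 4
14, 5
13, 6
12, 7
11, 8
11, 4, 4
10, 9
10, 5, 4
9, 6, 4
9, 5, 5
8, 7, 4
8, 6, 5
7, 7, 5
7, 6, 6
7, 4, 4, 4
6, 5, 4, 4
5, 5, 5, 4

18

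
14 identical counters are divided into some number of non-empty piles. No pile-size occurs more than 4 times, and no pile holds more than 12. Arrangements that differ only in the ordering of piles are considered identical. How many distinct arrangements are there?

98

Counting exhaustively, 98 partitions satisfy the conditions.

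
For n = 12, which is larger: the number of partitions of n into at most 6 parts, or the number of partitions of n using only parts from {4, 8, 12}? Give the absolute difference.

Partitions of 12 into at most 6 parts: 58.
Partitions of 12 using only parts from {4, 8, 12}: 3.
|58 − 3| = 55.

55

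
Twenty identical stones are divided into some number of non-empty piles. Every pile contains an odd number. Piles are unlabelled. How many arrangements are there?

64

A partial list (first 12 by largest part):
1+19
3+17
1+1+1+17
5+15
1+1+3+15
1+1+1+1+1+15
7+13
1+1+5+13
1+3+3+13
1+1+1+1+3+13
1+1+1+1+1+1+1+13
9+11
…and 52 more, for 64 total.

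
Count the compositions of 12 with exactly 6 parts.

Equivalently, choose which 5 of the 11 gaps become plus signs: C(11,5) = 462.

462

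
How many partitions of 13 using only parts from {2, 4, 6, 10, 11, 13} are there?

2

They are:
13
11+2
Counting gives 2.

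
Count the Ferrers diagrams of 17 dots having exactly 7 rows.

38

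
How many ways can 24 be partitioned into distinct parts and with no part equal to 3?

Direct enumeration gives 75 partitions.

75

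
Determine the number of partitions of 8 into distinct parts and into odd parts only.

2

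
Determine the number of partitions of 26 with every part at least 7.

13

Listing the qualifying partitions of 26:
26
19, 7
18, 8
17, 9
16, 10
15, 11
14, 12
13, 13
12, 7, 7
11, 8, 7
10, 9, 7
10, 8, 8
9, 9, 8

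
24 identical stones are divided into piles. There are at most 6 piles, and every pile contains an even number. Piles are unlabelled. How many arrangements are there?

There are too many to list fully; the first 12 (by largest part) are:
24
2+22
4+20
2+2+20
6+18
2+4+18
2+2+2+18
8+16
2+6+16
4+4+16
2+2+4+16
2+2+2+2+16
…and 46 more, for 58 total.

58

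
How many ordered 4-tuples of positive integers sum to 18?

Equivalently, choose which 3 of the 17 gaps become plus signs: C(17,3) = 680.

680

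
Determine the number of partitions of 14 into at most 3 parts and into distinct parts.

17

The partitions of 14 that satisfy the conditions:
14
13 + 1
12 + 2
11 + 3
11 + 2 + 1
10 + 4
10 + 3 + 1
9 + 5
9 + 4 + 1
9 + 3 + 2
8 + 6
8 + 5 + 1
8 + 4 + 2
7 + 6 + 1
7 + 5 + 2
7 + 4 + 3
6 + 5 + 3
Counting gives 17.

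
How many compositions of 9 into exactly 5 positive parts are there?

Place 4 bars in the 8 internal gaps of a row of 9 dots: C(8,4) = 70.

70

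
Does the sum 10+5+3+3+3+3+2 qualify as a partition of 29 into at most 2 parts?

The parts sum to 29, and the condition 'there are at most 2 summands' is violated.

No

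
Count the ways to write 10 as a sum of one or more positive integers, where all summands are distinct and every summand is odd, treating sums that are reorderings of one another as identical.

2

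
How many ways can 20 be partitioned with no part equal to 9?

571

There are 571 such partitions.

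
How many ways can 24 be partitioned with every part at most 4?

Direct enumeration gives 169 partitions.

169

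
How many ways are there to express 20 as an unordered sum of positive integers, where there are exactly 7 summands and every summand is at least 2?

Enumerating:
2+2+2+2+2+2+8
2+2+2+2+2+3+7
2+2+2+2+2+4+6
2+2+2+2+3+3+6
2+2+2+2+2+5+5
2+2+2+2+3+4+5
2+2+2+3+3+3+5
2+2+2+2+4+4+4
2+2+2+3+3+4+4
2+2+3+3+3+3+4
2+3+3+3+3+3+3

11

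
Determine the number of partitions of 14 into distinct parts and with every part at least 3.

7

Enumerating:
14
11 + 3
10 + 4
9 + 5
8 + 6
7 + 4 + 3
6 + 5 + 3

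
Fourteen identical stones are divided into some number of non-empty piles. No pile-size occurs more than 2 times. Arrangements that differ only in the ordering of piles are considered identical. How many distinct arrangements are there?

A partial list (first 12 by largest part):
14
13,1
12,2
12,1,1
11,3
11,2,1
10,4
10,3,1
10,2,2
10,2,1,1
9,5
9,4,1
…and 45 more, for 57 total.

57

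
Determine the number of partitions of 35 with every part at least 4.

311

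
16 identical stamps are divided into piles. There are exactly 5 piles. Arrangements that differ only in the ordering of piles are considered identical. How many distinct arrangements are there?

37

There are too many to list fully; the first 12 (by largest part) are:
12,1,1,1,1
11,2,1,1,1
10,3,1,1,1
10,2,2,1,1
9,4,1,1,1
9,3,2,1,1
9,2,2,2,1
8,5,1,1,1
8,4,2,1,1
8,3,3,1,1
8,3,2,2,1
8,2,2,2,2
…and 25 more, for 37 total.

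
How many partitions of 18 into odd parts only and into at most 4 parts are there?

16

They are:
17, 1
15, 3
15, 1, 1, 1
13, 5
13, 3, 1, 1
11, 7
11, 5, 1, 1
11, 3, 3, 1
9, 9
9, 7, 1, 1
9, 5, 3, 1
9, 3, 3, 3
7, 7, 3, 1
7, 5, 5, 1
7, 5, 3, 3
5, 5, 5, 3
That's 16 in total.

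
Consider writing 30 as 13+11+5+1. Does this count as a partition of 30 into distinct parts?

Yes

The parts sum to 30, and the condition 'all summands are distinct' holds.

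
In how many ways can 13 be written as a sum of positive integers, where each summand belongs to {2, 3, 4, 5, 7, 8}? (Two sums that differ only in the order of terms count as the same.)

15

The partitions of 13 that satisfy the conditions:
8 + 5
8 + 3 + 2
7 + 4 + 2
7 + 3 + 3
7 + 2 + 2 + 2
5 + 5 + 3
5 + 4 + 4
5 + 4 + 2 + 2
5 + 3 + 3 + 2
5 + 2 + 2 + 2 + 2
4 + 4 + 3 + 2
4 + 3 + 3 + 3
4 + 3 + 2 + 2 + 2
3 + 3 + 3 + 2 + 2
3 + 2 + 2 + 2 + 2 + 2
Counting gives 15.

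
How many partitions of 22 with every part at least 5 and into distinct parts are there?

11

The partitions of 22 that satisfy the conditions:
22
17, 5
16, 6
15, 7
14, 8
13, 9
12, 10
11, 6, 5
10, 7, 5
9, 8, 5
9, 7, 6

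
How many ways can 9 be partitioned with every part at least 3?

They are:
9
6 + 3
5 + 4
3 + 3 + 3
Counting gives 4.

4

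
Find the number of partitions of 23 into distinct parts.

There are 104 such partitions.

104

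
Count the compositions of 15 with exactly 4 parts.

364

By stars and bars with positive parts, the count is C(14,3) = 364.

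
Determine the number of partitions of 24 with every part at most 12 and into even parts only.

58

There are too many to list fully; the first 12 (by largest part) are:
12, 12
12, 10, 2
12, 8, 4
12, 8, 2, 2
12, 6, 6
12, 6, 4, 2
12, 6, 2, 2, 2
12, 4, 4, 4
12, 4, 4, 2, 2
12, 4, 2, 2, 2, 2
12, 2, 2, 2, 2, 2, 2
10, 10, 4
…and 46 more, for 58 total.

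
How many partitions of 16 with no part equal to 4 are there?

Counting exhaustively, 154 partitions satisfy the conditions.

154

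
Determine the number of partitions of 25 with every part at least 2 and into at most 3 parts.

A partial list (first 12 by largest part):
25
23 + 2
22 + 3
21 + 4
21 + 2 + 2
20 + 5
20 + 3 + 2
19 + 6
19 + 4 + 2
19 + 3 + 3
18 + 7
18 + 5 + 2
…and 40 more, for 52 total.

52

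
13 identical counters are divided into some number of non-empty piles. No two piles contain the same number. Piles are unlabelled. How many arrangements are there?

18

Listing the qualifying partitions of 13:
13
12, 1
11, 2
10, 3
10, 2, 1
9, 4
9, 3, 1
8, 5
8, 4, 1
8, 3, 2
7, 6
7, 5, 1
7, 4, 2
7, 3, 2, 1
6, 5, 2
6, 4, 3
6, 4, 2, 1
5, 4, 3, 1
That's 18 in total.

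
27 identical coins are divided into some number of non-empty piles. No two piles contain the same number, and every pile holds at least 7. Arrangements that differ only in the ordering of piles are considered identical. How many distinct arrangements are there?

Listing the qualifying partitions of 27:
27
20,7
19,8
18,9
17,10
16,11
15,12
14,13
12,8,7
11,9,7
10,9,8
That's 11 in total.

11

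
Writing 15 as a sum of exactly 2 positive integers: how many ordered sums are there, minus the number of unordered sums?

7

Compositions: C(14,1) = 14.
Partitions of 15 into exactly 2 parts: 7.
Difference: 14 − 7 = 7.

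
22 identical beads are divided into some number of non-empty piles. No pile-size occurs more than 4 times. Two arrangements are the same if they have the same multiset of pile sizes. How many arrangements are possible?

628

Enumerating by decreasing first part gives 628 partitions in all.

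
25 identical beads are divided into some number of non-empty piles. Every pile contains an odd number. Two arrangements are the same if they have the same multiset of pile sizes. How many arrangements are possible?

Enumerating by decreasing first part gives 142 partitions in all.

142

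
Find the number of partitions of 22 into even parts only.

A partial list (first 12 by largest part):
22
2,20
4,18
2,2,18
6,16
2,4,16
2,2,2,16
8,14
2,6,14
4,4,14
2,2,4,14
2,2,2,2,14
…and 44 more, for 56 total.

56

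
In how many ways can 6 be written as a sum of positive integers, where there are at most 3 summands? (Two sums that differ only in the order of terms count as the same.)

Enumerating:
6
5 + 1
4 + 2
4 + 1 + 1
3 + 3
3 + 2 + 1
2 + 2 + 2

7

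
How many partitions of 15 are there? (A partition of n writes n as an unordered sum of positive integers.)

176

Systematic enumeration (by largest part, then next-largest, …) yields 176.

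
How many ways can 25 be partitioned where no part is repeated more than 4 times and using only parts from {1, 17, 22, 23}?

2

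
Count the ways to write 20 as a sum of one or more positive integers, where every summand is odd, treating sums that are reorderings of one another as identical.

64

A partial list (first 12 by largest part):
1,19
3,17
1,1,1,17
5,15
1,1,3,15
1,1,1,1,1,15
7,13
1,1,5,13
1,3,3,13
1,1,1,1,3,13
1,1,1,1,1,1,1,13
9,11
…and 52 more, for 64 total.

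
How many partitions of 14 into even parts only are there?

15

They are:
14
2,12
4,10
2,2,10
6,8
2,4,8
2,2,2,8
2,6,6
4,4,6
2,2,4,6
2,2,2,2,6
2,4,4,4
2,2,2,4,4
2,2,2,2,2,4
2,2,2,2,2,2,2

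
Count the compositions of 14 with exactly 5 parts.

715

By stars and bars with positive parts, the count is C(13,4) = 715.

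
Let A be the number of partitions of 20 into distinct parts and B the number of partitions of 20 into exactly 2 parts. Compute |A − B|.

54

Partitions of 20 into distinct parts: 64.
Partitions of 20 into exactly 2 parts: 10.
|64 − 10| = 54.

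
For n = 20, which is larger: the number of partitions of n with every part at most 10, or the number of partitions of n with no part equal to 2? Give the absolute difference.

288

Partitions of 20 with every part at most 10: 530.
Partitions of 20 with no part equal to 2: 242.
|530 − 242| = 288.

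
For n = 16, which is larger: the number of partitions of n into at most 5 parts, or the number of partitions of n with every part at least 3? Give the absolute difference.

Partitions of 16 into at most 5 parts: 101.
Partitions of 16 with every part at least 3: 21.
|101 − 21| = 80.

80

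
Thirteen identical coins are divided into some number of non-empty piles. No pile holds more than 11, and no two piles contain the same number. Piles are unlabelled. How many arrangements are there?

16

The partitions of 13 that satisfy the conditions:
11 + 2
10 + 3
10 + 2 + 1
9 + 4
9 + 3 + 1
8 + 5
8 + 4 + 1
8 + 3 + 2
7 + 6
7 + 5 + 1
7 + 4 + 2
7 + 3 + 2 + 1
6 + 5 + 2
6 + 4 + 3
6 + 4 + 2 + 1
5 + 4 + 3 + 1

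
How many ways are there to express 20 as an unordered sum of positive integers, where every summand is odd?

64

A partial list (first 12 by largest part):
19+1
17+3
17+1+1+1
15+5
15+3+1+1
15+1+1+1+1+1
13+7
13+5+1+1
13+3+3+1
13+3+1+1+1+1
13+1+1+1+1+1+1+1
11+9
…and 52 more, for 64 total.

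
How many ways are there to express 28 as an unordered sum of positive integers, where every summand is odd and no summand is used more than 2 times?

A partial list (first 12 by largest part):
27 + 1
25 + 3
23 + 5
23 + 3 + 1 + 1
21 + 7
21 + 5 + 1 + 1
21 + 3 + 3 + 1
19 + 9
19 + 7 + 1 + 1
19 + 5 + 3 + 1
17 + 11
17 + 9 + 1 + 1
…and 35 more, for 47 total.

47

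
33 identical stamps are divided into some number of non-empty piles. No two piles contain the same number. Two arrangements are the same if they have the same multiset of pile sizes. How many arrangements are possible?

Counting exhaustively, 448 partitions satisfy the conditions.

448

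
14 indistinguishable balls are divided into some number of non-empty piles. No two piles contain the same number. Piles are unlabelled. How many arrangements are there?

22

They are:
14
13,1
12,2
11,3
11,2,1
10,4
10,3,1
9,5
9,4,1
9,3,2
8,6
8,5,1
8,4,2
8,3,2,1
7,6,1
7,5,2
7,4,3
7,4,2,1
6,5,3
6,5,2,1
6,4,3,1
5,4,3,2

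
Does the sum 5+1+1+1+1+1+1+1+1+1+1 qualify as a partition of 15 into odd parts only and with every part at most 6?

Yes

The parts sum to 15, and the condition 'every summand is odd' holds; the condition 'no summand exceeds 6' holds.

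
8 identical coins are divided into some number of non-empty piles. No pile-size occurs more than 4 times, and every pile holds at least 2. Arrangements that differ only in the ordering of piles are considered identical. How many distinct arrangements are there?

7

They are:
8
6,2
5,3
4,4
4,2,2
3,3,2
2,2,2,2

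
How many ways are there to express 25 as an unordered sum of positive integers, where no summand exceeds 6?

612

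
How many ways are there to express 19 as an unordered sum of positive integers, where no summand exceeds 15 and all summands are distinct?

49

A partial list (first 12 by largest part):
4 + 15
1 + 3 + 15
5 + 14
1 + 4 + 14
2 + 3 + 14
6 + 13
1 + 5 + 13
2 + 4 + 13
1 + 2 + 3 + 13
7 + 12
1 + 6 + 12
2 + 5 + 12
…and 37 more, for 49 total.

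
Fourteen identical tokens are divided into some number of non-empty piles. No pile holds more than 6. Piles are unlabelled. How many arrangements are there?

Counting exhaustively, 90 partitions satisfy the conditions.

90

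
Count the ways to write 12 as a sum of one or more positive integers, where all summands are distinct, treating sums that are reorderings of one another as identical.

15

They are:
12
11 + 1
10 + 2
9 + 3
9 + 2 + 1
8 + 4
8 + 3 + 1
7 + 5
7 + 4 + 1
7 + 3 + 2
6 + 5 + 1
6 + 4 + 2
6 + 3 + 2 + 1
5 + 4 + 3
5 + 4 + 2 + 1
Counting gives 15.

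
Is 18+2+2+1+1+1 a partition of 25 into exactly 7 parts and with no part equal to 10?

The parts sum to 25, and the condition 'there are exactly 7 summands' is violated.

No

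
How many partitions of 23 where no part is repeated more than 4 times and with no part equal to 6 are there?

564

Direct enumeration gives 564 partitions.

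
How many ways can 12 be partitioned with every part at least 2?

21

Enumerating:
12
10,2
9,3
8,4
8,2,2
7,5
7,3,2
6,6
6,4,2
6,3,3
6,2,2,2
5,5,2
5,4,3
5,3,2,2
4,4,4
4,4,2,2
4,3,3,2
4,2,2,2,2
3,3,3,3
3,3,2,2,2
2,2,2,2,2,2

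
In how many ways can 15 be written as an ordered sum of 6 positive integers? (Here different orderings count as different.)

2002

By stars and bars with positive parts, the count is C(14,5) = 2002.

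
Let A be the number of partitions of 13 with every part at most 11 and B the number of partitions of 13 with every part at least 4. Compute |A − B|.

Partitions of 13 with every part at most 11: 99.
Partitions of 13 with every part at least 4: 5.
|99 − 5| = 94.

94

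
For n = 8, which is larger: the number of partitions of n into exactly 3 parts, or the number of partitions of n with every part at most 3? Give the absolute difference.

Partitions of 8 into exactly 3 parts: 5.
Partitions of 8 with every part at most 3: 10.
|5 − 10| = 5.

5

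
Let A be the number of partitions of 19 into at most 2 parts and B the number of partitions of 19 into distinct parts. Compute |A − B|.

Partitions of 19 into at most 2 parts: 10.
Partitions of 19 into distinct parts: 54.
|10 − 54| = 44.

44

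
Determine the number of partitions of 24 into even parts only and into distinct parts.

15

The partitions of 24 that satisfy the conditions:
24
22, 2
20, 4
18, 6
18, 4, 2
16, 8
16, 6, 2
14, 10
14, 8, 2
14, 6, 4
12, 10, 2
12, 8, 4
12, 6, 4, 2
10, 8, 6
10, 8, 4, 2
That's 15 in total.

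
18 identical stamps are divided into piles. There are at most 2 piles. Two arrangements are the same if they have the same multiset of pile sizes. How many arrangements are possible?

10

The partitions of 18 that satisfy the conditions:
18
17, 1
16, 2
15, 3
14, 4
13, 5
12, 6
11, 7
10, 8
9, 9
That's 10 in total.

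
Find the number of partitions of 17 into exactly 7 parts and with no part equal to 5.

27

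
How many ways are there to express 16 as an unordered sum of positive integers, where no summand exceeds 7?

164

There are 164 such partitions.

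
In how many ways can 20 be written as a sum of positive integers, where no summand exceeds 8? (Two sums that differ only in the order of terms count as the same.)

434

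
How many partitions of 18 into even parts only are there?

There are too many to list fully; the first 12 (by largest part) are:
18
16, 2
14, 4
14, 2, 2
12, 6
12, 4, 2
12, 2, 2, 2
10, 8
10, 6, 2
10, 4, 4
10, 4, 2, 2
10, 2, 2, 2, 2
…and 18 more, for 30 total.

30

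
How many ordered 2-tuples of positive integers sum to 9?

8

By stars and bars with positive parts, the count is C(8,1) = 8.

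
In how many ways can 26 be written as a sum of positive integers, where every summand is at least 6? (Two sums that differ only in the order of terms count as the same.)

21

Listing the qualifying partitions of 26:
26
20 + 6
19 + 7
18 + 8
17 + 9
16 + 10
15 + 11
14 + 12
14 + 6 + 6
13 + 13
13 + 7 + 6
12 + 8 + 6
12 + 7 + 7
11 + 9 + 6
11 + 8 + 7
10 + 10 + 6
10 + 9 + 7
10 + 8 + 8
9 + 9 + 8
8 + 6 + 6 + 6
7 + 7 + 6 + 6
Counting gives 21.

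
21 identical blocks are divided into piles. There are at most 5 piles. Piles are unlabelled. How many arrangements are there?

221

Direct enumeration gives 221 partitions.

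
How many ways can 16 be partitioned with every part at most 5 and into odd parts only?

They are:
1+5+5+5
3+3+5+5
1+1+1+3+5+5
1+1+1+1+1+1+5+5
1+1+3+3+3+5
1+1+1+1+1+3+3+5
1+1+1+1+1+1+1+1+3+5
1+1+1+1+1+1+1+1+1+1+1+5
1+3+3+3+3+3
1+1+1+1+3+3+3+3
1+1+1+1+1+1+1+3+3+3
1+1+1+1+1+1+1+1+1+1+3+3
1+1+1+1+1+1+1+1+1+1+1+1+1+3
1+1+1+1+1+1+1+1+1+1+1+1+1+1+1+1
Counting gives 14.

14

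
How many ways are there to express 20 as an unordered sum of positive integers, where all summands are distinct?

64

There are too many to list fully; the first 12 (by largest part) are:
20
1,19
2,18
3,17
1,2,17
4,16
1,3,16
5,15
1,4,15
2,3,15
6,14
1,5,14
…and 52 more, for 64 total.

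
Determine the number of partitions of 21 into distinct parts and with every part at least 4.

15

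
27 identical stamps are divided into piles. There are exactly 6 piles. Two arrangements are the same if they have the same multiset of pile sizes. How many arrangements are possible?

331

There are 331 such partitions.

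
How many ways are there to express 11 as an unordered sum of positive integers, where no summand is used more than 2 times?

27

A partial list (first 12 by largest part):
11
10 + 1
9 + 2
9 + 1 + 1
8 + 3
8 + 2 + 1
7 + 4
7 + 3 + 1
7 + 2 + 2
7 + 2 + 1 + 1
6 + 5
6 + 4 + 1
…and 15 more, for 27 total.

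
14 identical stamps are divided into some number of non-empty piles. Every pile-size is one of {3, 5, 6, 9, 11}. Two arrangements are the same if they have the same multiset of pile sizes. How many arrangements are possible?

4

Enumerating:
11 + 3
9 + 5
6 + 5 + 3
5 + 3 + 3 + 3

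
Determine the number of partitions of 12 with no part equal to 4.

55

There are too many to list fully; the first 12 (by largest part) are:
12
11,1
10,2
10,1,1
9,3
9,2,1
9,1,1,1
8,3,1
8,2,2
8,2,1,1
8,1,1,1,1
7,5
…and 43 more, for 55 total.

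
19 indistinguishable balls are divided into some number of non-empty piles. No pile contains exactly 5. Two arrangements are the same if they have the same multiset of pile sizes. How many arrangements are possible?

Direct enumeration gives 355 partitions.

355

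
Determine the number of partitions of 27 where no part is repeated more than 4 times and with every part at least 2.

A full systematic count gives 483.

483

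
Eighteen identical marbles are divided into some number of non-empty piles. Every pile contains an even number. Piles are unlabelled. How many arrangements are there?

There are too many to list fully; the first 12 (by largest part) are:
18
16 + 2
14 + 4
14 + 2 + 2
12 + 6
12 + 4 + 2
12 + 2 + 2 + 2
10 + 8
10 + 6 + 2
10 + 4 + 4
10 + 4 + 2 + 2
10 + 2 + 2 + 2 + 2
…and 18 more, for 30 total.

30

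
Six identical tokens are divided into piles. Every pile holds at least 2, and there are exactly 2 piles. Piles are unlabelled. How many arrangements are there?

They are:
4,2
3,3

2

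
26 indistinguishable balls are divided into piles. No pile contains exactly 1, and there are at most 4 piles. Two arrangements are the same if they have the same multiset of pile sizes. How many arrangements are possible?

Systematic enumeration (by largest part, then next-largest, …) yields 141.

141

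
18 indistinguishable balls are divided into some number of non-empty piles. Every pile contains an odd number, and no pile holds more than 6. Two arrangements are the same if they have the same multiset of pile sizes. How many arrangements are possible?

17

The partitions of 18 that satisfy the conditions:
5+5+5+3
5+5+5+1+1+1
5+5+3+3+1+1
5+5+3+1+1+1+1+1
5+5+1+1+1+1+1+1+1+1
5+3+3+3+3+1
5+3+3+3+1+1+1+1
5+3+3+1+1+1+1+1+1+1
5+3+1+1+1+1+1+1+1+1+1+1
5+1+1+1+1+1+1+1+1+1+1+1+1+1
3+3+3+3+3+3
3+3+3+3+3+1+1+1
3+3+3+3+1+1+1+1+1+1
3+3+3+1+1+1+1+1+1+1+1+1
3+3+1+1+1+1+1+1+1+1+1+1+1+1
3+1+1+1+1+1+1+1+1+1+1+1+1+1+1+1
1+1+1+1+1+1+1+1+1+1+1+1+1+1+1+1+1+1
That's 17 in total.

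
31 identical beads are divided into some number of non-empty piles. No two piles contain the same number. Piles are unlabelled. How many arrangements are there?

340

Enumerating by decreasing first part gives 340 partitions in all.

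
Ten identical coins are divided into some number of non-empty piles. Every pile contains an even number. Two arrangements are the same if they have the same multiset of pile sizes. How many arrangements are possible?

7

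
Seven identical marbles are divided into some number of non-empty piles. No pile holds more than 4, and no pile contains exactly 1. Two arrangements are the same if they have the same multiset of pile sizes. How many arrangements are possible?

2

The partitions of 7 that satisfy the conditions:
3+4
2+2+3
Counting gives 2.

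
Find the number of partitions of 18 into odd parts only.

A partial list (first 12 by largest part):
17 + 1
15 + 3
15 + 1 + 1 + 1
13 + 5
13 + 3 + 1 + 1
13 + 1 + 1 + 1 + 1 + 1
11 + 7
11 + 5 + 1 + 1
11 + 3 + 3 + 1
11 + 3 + 1 + 1 + 1 + 1
11 + 1 + 1 + 1 + 1 + 1 + 1 + 1
9 + 9
…and 34 more, for 46 total.

46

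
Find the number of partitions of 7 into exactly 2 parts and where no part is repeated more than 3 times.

3

Enumerating:
6, 1
5, 2
4, 3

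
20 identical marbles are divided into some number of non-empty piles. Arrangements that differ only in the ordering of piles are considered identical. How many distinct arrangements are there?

Direct enumeration gives 627 partitions.

627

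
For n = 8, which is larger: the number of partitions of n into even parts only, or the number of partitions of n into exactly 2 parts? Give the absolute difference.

1

Partitions of 8 into even parts only: 5.
Partitions of 8 into exactly 2 parts: 4.
|5 − 4| = 1.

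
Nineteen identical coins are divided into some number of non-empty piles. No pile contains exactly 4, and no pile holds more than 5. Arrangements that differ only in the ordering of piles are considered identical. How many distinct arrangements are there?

80

A full systematic count gives 80.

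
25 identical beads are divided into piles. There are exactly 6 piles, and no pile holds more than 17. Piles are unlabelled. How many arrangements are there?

Enumerating by decreasing first part gives 231 partitions in all.

231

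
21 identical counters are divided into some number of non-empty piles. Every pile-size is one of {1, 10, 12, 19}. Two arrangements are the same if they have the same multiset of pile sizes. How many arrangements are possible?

5

Listing the qualifying partitions of 21:
19, 1, 1
12, 1, 1, 1, 1, 1, 1, 1, 1, 1
10, 10, 1
10, 1, 1, 1, 1, 1, 1, 1, 1, 1, 1, 1
1, 1, 1, 1, 1, 1, 1, 1, 1, 1, 1, 1, 1, 1, 1, 1, 1, 1, 1, 1, 1
That's 5 in total.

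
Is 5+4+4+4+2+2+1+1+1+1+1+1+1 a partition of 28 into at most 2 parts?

The parts sum to 28, and the condition 'there are at most 2 summands' is violated.

No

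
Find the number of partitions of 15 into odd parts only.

27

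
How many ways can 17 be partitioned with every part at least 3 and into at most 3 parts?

Listing the qualifying partitions of 17:
17
14+3
13+4
12+5
11+6
11+3+3
10+7
10+4+3
9+8
9+5+3
9+4+4
8+6+3
8+5+4
7+7+3
7+6+4
7+5+5
6+6+5

17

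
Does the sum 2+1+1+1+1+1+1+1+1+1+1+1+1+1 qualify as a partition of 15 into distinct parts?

The parts sum to 15, and the condition 'all summands are distinct' is violated.

No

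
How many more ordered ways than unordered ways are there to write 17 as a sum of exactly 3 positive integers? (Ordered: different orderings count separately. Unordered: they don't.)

96

Ordered (compositions into 3 parts): C(16,2) = 120.
Unordered (partitions into 3 parts): 24.
Difference: 120 − 24 = 96.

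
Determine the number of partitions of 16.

231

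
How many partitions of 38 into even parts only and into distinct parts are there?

There are too many to list fully; the first 12 (by largest part) are:
38
36+2
34+4
32+6
32+4+2
30+8
30+6+2
28+10
28+8+2
28+6+4
26+12
26+10+2
…and 42 more, for 54 total.

54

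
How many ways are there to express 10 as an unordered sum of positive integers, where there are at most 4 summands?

23

Listing the qualifying partitions of 10:
10
9 + 1
8 + 2
8 + 1 + 1
7 + 3
7 + 2 + 1
7 + 1 + 1 + 1
6 + 4
6 + 3 + 1
6 + 2 + 2
6 + 2 + 1 + 1
5 + 5
5 + 4 + 1
5 + 3 + 2
5 + 3 + 1 + 1
5 + 2 + 2 + 1
4 + 4 + 2
4 + 4 + 1 + 1
4 + 3 + 3
4 + 3 + 2 + 1
4 + 2 + 2 + 2
3 + 3 + 3 + 1
3 + 3 + 2 + 2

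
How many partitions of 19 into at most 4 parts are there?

Systematic enumeration (by largest part, then next-largest, …) yields 94.

94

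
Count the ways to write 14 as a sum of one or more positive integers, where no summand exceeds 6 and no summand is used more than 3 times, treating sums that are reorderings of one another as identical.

A partial list (first 12 by largest part):
6, 6, 2
6, 6, 1, 1
6, 5, 3
6, 5, 2, 1
6, 5, 1, 1, 1
6, 4, 4
6, 4, 3, 1
6, 4, 2, 2
6, 4, 2, 1, 1
6, 3, 3, 2
6, 3, 3, 1, 1
6, 3, 2, 2, 1
…and 32 more, for 44 total.

44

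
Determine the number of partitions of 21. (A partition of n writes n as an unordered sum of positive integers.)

792

There are 792 such partitions.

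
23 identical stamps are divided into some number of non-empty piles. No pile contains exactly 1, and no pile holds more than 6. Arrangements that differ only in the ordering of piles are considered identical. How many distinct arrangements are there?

63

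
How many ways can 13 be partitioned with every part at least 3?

Listing the qualifying partitions of 13:
13
10, 3
9, 4
8, 5
7, 6
7, 3, 3
6, 4, 3
5, 5, 3
5, 4, 4
4, 3, 3, 3
That's 10 in total.

10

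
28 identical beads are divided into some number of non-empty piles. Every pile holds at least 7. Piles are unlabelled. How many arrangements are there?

18

Listing the qualifying partitions of 28:
28
7,21
8,20
9,19
10,18
11,17
12,16
13,15
14,14
7,7,14
7,8,13
7,9,12
8,8,12
7,10,11
8,9,11
8,10,10
9,9,10
7,7,7,7
Counting gives 18.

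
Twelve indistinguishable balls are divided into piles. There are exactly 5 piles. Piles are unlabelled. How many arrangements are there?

13

The partitions of 12 that satisfy the conditions:
8 + 1 + 1 + 1 + 1
7 + 2 + 1 + 1 + 1
6 + 3 + 1 + 1 + 1
6 + 2 + 2 + 1 + 1
5 + 4 + 1 + 1 + 1
5 + 3 + 2 + 1 + 1
5 + 2 + 2 + 2 + 1
4 + 4 + 2 + 1 + 1
4 + 3 + 3 + 1 + 1
4 + 3 + 2 + 2 + 1
4 + 2 + 2 + 2 + 2
3 + 3 + 3 + 2 + 1
3 + 3 + 2 + 2 + 2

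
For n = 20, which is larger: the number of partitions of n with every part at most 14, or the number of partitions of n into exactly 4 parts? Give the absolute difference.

544

Partitions of 20 with every part at most 14: 608.
Partitions of 20 into exactly 4 parts: 64.
|608 − 64| = 544.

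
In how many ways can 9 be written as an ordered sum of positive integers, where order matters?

The number of compositions of n is 2^(n−1); here 2^8 = 256.

256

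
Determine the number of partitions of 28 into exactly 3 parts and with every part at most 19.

A partial list (first 12 by largest part):
1 + 8 + 19
2 + 7 + 19
3 + 6 + 19
4 + 5 + 19
1 + 9 + 18
2 + 8 + 18
3 + 7 + 18
4 + 6 + 18
5 + 5 + 18
1 + 10 + 17
2 + 9 + 17
3 + 8 + 17
…and 37 more, for 49 total.

49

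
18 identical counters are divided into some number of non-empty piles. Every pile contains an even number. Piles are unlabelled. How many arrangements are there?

30

There are too many to list fully; the first 12 (by largest part) are:
18
16 + 2
14 + 4
14 + 2 + 2
12 + 6
12 + 4 + 2
12 + 2 + 2 + 2
10 + 8
10 + 6 + 2
10 + 4 + 4
10 + 4 + 2 + 2
10 + 2 + 2 + 2 + 2
…and 18 more, for 30 total.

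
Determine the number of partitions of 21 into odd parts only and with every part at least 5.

4

The partitions of 21 that satisfy the conditions:
21
11, 5, 5
9, 7, 5
7, 7, 7
That's 4 in total.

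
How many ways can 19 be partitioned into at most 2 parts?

10

Enumerating:
19
18+1
17+2
16+3
15+4
14+5
13+6
12+7
11+8
10+9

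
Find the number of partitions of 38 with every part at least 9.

30

There are too many to list fully; the first 12 (by largest part) are:
38
29+9
28+10
27+11
26+12
25+13
24+14
23+15
22+16
21+17
20+18
20+9+9
…and 18 more, for 30 total.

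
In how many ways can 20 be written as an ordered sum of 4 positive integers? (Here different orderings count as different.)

969

By stars and bars with positive parts, the count is C(19,3) = 969.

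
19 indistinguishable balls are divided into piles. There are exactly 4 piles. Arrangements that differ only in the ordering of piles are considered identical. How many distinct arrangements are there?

There are too many to list fully; the first 12 (by largest part) are:
16, 1, 1, 1
15, 2, 1, 1
14, 3, 1, 1
14, 2, 2, 1
13, 4, 1, 1
13, 3, 2, 1
13, 2, 2, 2
12, 5, 1, 1
12, 4, 2, 1
12, 3, 3, 1
12, 3, 2, 2
11, 6, 1, 1
…and 42 more, for 54 total.

54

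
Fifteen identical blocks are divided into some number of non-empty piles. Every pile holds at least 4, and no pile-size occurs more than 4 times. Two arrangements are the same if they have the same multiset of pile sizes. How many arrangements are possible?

8

They are:
15
4 + 11
5 + 10
6 + 9
7 + 8
4 + 4 + 7
4 + 5 + 6
5 + 5 + 5
That's 8 in total.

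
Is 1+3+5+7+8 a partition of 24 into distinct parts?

The parts sum to 24, and the condition 'all summands are distinct' holds.

Yes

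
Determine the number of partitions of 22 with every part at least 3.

73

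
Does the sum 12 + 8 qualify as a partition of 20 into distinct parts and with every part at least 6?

The parts sum to 20, and the condition 'all summands are distinct' holds; the condition 'every summand is at least 6' holds.

Yes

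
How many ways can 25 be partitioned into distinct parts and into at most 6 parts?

142

Direct enumeration gives 142 partitions.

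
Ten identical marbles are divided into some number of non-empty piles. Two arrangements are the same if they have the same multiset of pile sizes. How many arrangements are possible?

There are too many to list fully; the first 12 (by largest part) are:
10
9+1
8+2
8+1+1
7+3
7+2+1
7+1+1+1
6+4
6+3+1
6+2+2
6+2+1+1
6+1+1+1+1
…and 30 more, for 42 total.

42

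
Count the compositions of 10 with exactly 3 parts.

Equivalently, choose which 2 of the 9 gaps become plus signs: C(9,2) = 36.

36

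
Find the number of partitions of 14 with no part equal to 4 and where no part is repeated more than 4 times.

66

There are too many to list fully; the first 12 (by largest part) are:
14
13 + 1
12 + 2
12 + 1 + 1
11 + 3
11 + 2 + 1
11 + 1 + 1 + 1
10 + 3 + 1
10 + 2 + 2
10 + 2 + 1 + 1
10 + 1 + 1 + 1 + 1
9 + 5
…and 54 more, for 66 total.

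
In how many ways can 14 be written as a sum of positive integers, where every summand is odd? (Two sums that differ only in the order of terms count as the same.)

22

The partitions of 14 that satisfy the conditions:
13, 1
11, 3
11, 1, 1, 1
9, 5
9, 3, 1, 1
9, 1, 1, 1, 1, 1
7, 7
7, 5, 1, 1
7, 3, 3, 1
7, 3, 1, 1, 1, 1
7, 1, 1, 1, 1, 1, 1, 1
5, 5, 3, 1
5, 5, 1, 1, 1, 1
5, 3, 3, 3
5, 3, 3, 1, 1, 1
5, 3, 1, 1, 1, 1, 1, 1
5, 1, 1, 1, 1, 1, 1, 1, 1, 1
3, 3, 3, 3, 1, 1
3, 3, 3, 1, 1, 1, 1, 1
3, 3, 1, 1, 1, 1, 1, 1, 1, 1
3, 1, 1, 1, 1, 1, 1, 1, 1, 1, 1, 1
1, 1, 1, 1, 1, 1, 1, 1, 1, 1, 1, 1, 1, 1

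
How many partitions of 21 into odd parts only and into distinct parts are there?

Listing the qualifying partitions of 21:
21
17,3,1
15,5,1
13,7,1
13,5,3
11,9,1
11,7,3
9,7,5

8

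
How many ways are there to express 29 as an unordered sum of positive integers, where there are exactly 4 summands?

185

There are 185 such partitions.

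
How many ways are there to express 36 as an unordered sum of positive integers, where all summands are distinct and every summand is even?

46

There are too many to list fully; the first 12 (by largest part) are:
36
34,2
32,4
30,6
30,4,2
28,8
28,6,2
26,10
26,8,2
26,6,4
24,12
24,10,2
…and 34 more, for 46 total.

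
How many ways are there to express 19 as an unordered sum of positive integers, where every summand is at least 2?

There are 105 such partitions.

105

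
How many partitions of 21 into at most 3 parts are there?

48

There are too many to list fully; the first 12 (by largest part) are:
21
20,1
19,2
19,1,1
18,3
18,2,1
17,4
17,3,1
17,2,2
16,5
16,4,1
16,3,2
…and 36 more, for 48 total.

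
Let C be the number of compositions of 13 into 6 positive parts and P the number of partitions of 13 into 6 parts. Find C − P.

Ordered (compositions into 6 parts): C(12,5) = 792.
Unordered (partitions into 6 parts): 14.
Difference: 792 − 14 = 778.

778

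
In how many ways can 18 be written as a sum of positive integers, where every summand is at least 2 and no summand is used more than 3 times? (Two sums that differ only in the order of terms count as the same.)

Systematic enumeration (by largest part, then next-largest, …) yields 71.

71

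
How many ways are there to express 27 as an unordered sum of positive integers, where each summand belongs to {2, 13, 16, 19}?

The partitions of 27 that satisfy the conditions:
19,2,2,2,2
13,2,2,2,2,2,2,2
Counting gives 2.

2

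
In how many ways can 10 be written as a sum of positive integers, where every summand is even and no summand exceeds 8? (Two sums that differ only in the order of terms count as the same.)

6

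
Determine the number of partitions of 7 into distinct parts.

5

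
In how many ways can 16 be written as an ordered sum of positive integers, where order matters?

32768

There are 15 gaps and each independently is a cut or not, giving 2^15 = 32768.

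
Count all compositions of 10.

The number of compositions of n is 2^(n−1); here 2^9 = 512.

512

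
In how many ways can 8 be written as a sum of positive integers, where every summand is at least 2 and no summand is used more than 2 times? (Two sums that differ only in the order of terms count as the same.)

Enumerating:
8
6 + 2
5 + 3
4 + 4
4 + 2 + 2
3 + 3 + 2
Counting gives 6.

6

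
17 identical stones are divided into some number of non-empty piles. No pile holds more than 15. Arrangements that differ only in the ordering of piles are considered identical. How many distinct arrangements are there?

Direct enumeration gives 295 partitions.

295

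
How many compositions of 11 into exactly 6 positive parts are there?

Place 5 bars in the 10 internal gaps of a row of 11 dots: C(10,5) = 252.

252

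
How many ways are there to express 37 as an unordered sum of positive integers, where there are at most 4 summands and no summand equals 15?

Direct enumeration gives 459 partitions.

459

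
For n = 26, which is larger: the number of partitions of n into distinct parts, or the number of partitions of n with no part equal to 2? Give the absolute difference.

Partitions of 26 into distinct parts: 165.
Partitions of 26 with no part equal to 2: 861.
|165 − 861| = 696.

696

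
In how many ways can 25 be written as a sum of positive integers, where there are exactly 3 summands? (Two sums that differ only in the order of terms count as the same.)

52

A partial list (first 12 by largest part):
23 + 1 + 1
22 + 2 + 1
21 + 3 + 1
21 + 2 + 2
20 + 4 + 1
20 + 3 + 2
19 + 5 + 1
19 + 4 + 2
19 + 3 + 3
18 + 6 + 1
18 + 5 + 2
18 + 4 + 3
…and 40 more, for 52 total.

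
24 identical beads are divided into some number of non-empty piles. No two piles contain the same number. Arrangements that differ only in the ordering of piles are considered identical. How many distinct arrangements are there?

Systematic enumeration (by largest part, then next-largest, …) yields 122.

122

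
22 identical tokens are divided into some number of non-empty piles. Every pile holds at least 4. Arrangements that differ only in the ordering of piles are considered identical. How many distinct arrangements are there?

34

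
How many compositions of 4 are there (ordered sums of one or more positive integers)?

8

Each of the 3 gaps between 4 units is either a break or not: 2^3 = 8.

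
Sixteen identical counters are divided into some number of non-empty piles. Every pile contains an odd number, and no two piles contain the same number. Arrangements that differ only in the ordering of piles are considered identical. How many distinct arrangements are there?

They are:
15 + 1
13 + 3
11 + 5
9 + 7
7 + 5 + 3 + 1
Counting gives 5.

5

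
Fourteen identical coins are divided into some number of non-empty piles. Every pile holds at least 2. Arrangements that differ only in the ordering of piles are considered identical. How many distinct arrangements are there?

A partial list (first 12 by largest part):
14
12 + 2
11 + 3
10 + 4
10 + 2 + 2
9 + 5
9 + 3 + 2
8 + 6
8 + 4 + 2
8 + 3 + 3
8 + 2 + 2 + 2
7 + 7
…and 22 more, for 34 total.

34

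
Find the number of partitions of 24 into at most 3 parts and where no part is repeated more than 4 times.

A partial list (first 12 by largest part):
24
23, 1
22, 2
22, 1, 1
21, 3
21, 2, 1
20, 4
20, 3, 1
20, 2, 2
19, 5
19, 4, 1
19, 3, 2
…and 49 more, for 61 total.

61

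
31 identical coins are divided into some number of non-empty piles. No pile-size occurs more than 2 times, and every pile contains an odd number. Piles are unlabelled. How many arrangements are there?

67

There are too many to list fully; the first 12 (by largest part) are:
31
29,1,1
27,3,1
25,5,1
25,3,3
23,7,1
23,5,3
23,3,3,1,1
21,9,1
21,7,3
21,5,5
21,5,3,1,1
…and 55 more, for 67 total.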